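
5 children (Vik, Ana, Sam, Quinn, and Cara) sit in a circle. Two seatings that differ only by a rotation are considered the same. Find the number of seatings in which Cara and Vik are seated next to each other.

12

Glue Cara and Vik into a block (2 internal orders). Seating 4 units around a circle gives (3)! arrangements.
So 2 × (3)! = 2 × 6 = 12.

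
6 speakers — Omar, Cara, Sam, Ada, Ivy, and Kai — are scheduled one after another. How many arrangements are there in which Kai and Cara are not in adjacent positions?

480

Of the 6! = 720 arrangements, those with Kai and Cara adjacent number 2 × 5! = 240 (treat the pair as a block with 2 internal orders).
So 720 − 240 = 480 arrangements keep them apart.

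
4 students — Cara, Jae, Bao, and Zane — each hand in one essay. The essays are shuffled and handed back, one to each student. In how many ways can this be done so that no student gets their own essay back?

Count assignments avoiding every fixed point. For any j of the 4 students fixed to their own essay, the other 4−j can be arranged in (4−j)! ways.
By inclusion–exclusion this is Σ_{j=0}^{4} (−1)^j C(4,j)·(4−j)!.
Computing: 24 − 24 + 12 − 4 + 1 = 9.

9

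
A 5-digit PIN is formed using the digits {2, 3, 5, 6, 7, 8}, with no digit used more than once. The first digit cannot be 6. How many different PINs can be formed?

The first digit has 6−1 = 5 choices (anything except 6).
The remaining 4 digits are filled from the other 5 symbols without repetition: 5 × 4 × 3 × 2 = 120.
Total: 5 × 120 = 600.

600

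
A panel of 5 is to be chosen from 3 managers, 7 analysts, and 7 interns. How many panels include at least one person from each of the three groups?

Total 5-person selections from all 17: C(17,5) = 6188.
Subtract selections that omit an entire group: no managers → C(14,5) = 2002; no analysts → C(10,5) = 252; no interns → C(10,5) = 252.
Add back selections omitting two groups (i.e. drawn from a single group): C(3,5) + C(7,5) + C(7,5) = 42.
By inclusion–exclusion: 6188 − 2506 + 42 = 3724.

3724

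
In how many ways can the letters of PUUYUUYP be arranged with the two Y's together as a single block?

105

Treat the 2 copies of Y as a single block. The multiset to arrange is then {YY, P, P, U, U, U, U}, 7 items in all.
That gives (7)!/(4!·2!) = 105 arrangements.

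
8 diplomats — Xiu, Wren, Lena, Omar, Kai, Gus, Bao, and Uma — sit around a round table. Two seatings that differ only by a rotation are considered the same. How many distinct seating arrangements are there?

5040

Around a circle, 8 distinct people have 8!/8 = (7)! = 5040 rotationally distinct seatings.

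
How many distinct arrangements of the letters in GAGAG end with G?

6

Fix G in the last position and arrange the remaining 4 letters.
Those 4 letters have A appearing twice and G appearing twice, giving (4)!/(2!·2!) = 6.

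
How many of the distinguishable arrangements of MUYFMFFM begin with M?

With the first slot taken by M, it remains to arrange the other 7 letters (UYFMFFM).
Those 7 letters have F appearing 3 times and M appearing twice, giving (7)!/(3!·2!) = 420.

420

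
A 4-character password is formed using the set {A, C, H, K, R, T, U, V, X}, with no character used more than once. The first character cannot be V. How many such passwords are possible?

The first character has 9−1 = 8 choices (anything except V).
The remaining 3 characters are filled from the other 8 symbols without repetition: 8 × 7 × 6 = 336.
Total: 8 × 336 = 2688.

2688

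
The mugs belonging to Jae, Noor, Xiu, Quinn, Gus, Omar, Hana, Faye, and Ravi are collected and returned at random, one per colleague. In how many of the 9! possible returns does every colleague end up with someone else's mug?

This is the derangement count D_9: permutations of 9 items with no fixed point.
By inclusion–exclusion this is Σ_{j=0}^{9} (−1)^j C(9,j)·(9−j)!.
Computing: 362880 − 362880 + 181440 − 60480 + 15120 − 3024 + 504 − 72 + 9 − 1 = 133496.

133496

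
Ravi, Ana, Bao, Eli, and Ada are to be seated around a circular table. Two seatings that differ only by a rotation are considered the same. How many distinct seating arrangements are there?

24

Seat Ravi anywhere (absorbing the rotational symmetry), then permute the other 4: (4)! = 24.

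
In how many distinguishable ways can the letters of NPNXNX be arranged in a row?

60

Letter multiplicities in NPNXNX: N×3, P×1, X×2.
So there are 6! / (3!·2!) = 60 distinguishable arrangements.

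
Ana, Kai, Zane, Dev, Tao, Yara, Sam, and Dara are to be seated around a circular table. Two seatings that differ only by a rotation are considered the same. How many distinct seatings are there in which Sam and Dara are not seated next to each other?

Without the restriction there are (7)! = 5040 seatings.
Seatings with Sam beside Dara: treat them as a block with 2 internal orders, giving 2 × (6)! = 1440.
Subtracting, 5040 − 1440 = 3600.

3600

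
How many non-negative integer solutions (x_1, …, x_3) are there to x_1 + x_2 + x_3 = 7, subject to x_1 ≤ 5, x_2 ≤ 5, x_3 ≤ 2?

15

Without the upper bounds there are C(9,2) = 36 ways to split 7 among 3 variables.
Subtract solutions that violate a single cap (substitute x_i' = x_i − (cap_i+1)): x_1 ≥ 6 gives C(3,2) = 3; x_2 ≥ 6 gives C(3,2) = 3; x_3 ≥ 3 gives C(6,2) = 15. Together 21.
No two caps can be exceeded simultaneously, so the pair terms are all 0.
By inclusion–exclusion the count is 36 − 21 + 0 = 15.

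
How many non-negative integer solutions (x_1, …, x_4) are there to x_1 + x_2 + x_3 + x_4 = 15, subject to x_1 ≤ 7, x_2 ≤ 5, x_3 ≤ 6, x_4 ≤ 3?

By stars and bars, unrestricted non-negative solutions to x_1+…+x_4 = 15 number C(15+3,3) = 816.
Subtract solutions that violate a single cap (substitute x_i' = x_i − (cap_i+1)): x_1 ≥ 8 gives C(10,3) = 120; x_2 ≥ 6 gives C(12,3) = 220; x_3 ≥ 7 gives C(11,3) = 165; x_4 ≥ 4 gives C(14,3) = 364. Together 869.
Add back pairs where two caps are both exceeded: 4 + 1 + 20 + 10 + 56 + 35 = 126.
By inclusion–exclusion the count is 816 − 869 + 126 = 73.

73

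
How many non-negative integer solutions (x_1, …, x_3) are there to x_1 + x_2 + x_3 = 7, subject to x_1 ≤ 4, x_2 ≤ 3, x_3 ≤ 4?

14

Ignoring the caps, the number of non-negative solutions to x_1+…+x_3 = 7 is C(9,2) = 36.
Subtract solutions that violate a single cap (substitute x_i' = x_i − (cap_i+1)): x_1 ≥ 5 gives C(4,2) = 6; x_2 ≥ 4 gives C(5,2) = 10; x_3 ≥ 5 gives C(4,2) = 6. Together 22.
No two caps can be exceeded simultaneously, so the pair terms are all 0.
By inclusion–exclusion the count is 36 − 22 + 0 = 14.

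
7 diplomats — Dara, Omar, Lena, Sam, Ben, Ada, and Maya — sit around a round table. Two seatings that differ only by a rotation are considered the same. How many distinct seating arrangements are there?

Fix one person's seat to break rotational symmetry; the remaining 6 people can be arranged in (6)! = 720 ways.

720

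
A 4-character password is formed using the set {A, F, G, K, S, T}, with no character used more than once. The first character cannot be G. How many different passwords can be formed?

The first character has 6−1 = 5 choices (anything except G).
The remaining 3 characters are filled from the other 5 symbols without repetition: 5 × 4 × 3 = 60.
Total: 5 × 60 = 300.

300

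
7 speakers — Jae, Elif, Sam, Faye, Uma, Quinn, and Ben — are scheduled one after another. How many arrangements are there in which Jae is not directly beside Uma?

3600

Of the 7! = 5040 arrangements, those with Jae and Uma adjacent number 2 × 6! = 1440 (treat the pair as a block with 2 internal orders).
So 5040 − 1440 = 3600 arrangements keep them apart.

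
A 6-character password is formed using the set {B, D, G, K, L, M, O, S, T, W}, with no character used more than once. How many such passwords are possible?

151200

Choose and order 6 of the 10 symbols: the first character has 10 options, the next 9, and so on down to 5.
10 × 9 × 8 × 7 × 6 × 5 = 151200.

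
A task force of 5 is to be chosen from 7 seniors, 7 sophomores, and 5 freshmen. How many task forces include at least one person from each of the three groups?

8085

Unrestricted: C(19,5) = 11628 ways to pick any 5 of the 19.
Subtract selections that omit an entire group: no seniors → C(12,5) = 792; no sophomores → C(12,5) = 792; no freshmen → C(14,5) = 2002.
Add back selections omitting two groups (i.e. drawn from a single group): C(7,5) + C(7,5) + C(5,5) = 43.
By inclusion–exclusion: 11628 − 3586 + 43 = 8085.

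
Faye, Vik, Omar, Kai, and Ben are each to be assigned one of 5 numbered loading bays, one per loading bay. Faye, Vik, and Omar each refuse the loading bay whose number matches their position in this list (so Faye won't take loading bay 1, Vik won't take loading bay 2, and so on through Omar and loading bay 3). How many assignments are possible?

Let Aᵢ (for i ∈ {1, 2, 3}) be the placements that put person i in their forbidden loading bay. Any j of these fix j positions, leaving (5−j)! ways to fill the rest, and there are C(3,j) ways to pick which j.
By inclusion–exclusion, the number of valid placements is Σ_{j=0}^{3} (−1)^j C(3,j)·(5−j)!.
Computing: 120 − 72 + 18 − 2 = 64.

64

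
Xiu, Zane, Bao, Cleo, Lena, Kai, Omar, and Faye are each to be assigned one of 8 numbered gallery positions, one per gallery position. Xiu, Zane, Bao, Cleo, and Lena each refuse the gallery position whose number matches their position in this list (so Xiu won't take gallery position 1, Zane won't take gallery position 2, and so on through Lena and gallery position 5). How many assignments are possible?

21234

Let Aᵢ (for 1 ≤ i ≤ 5) be the placements that put person i in their forbidden gallery position. Any j of these fix j positions, leaving (8−j)! ways to fill the rest, and there are C(5,j) ways to pick which j.
By inclusion–exclusion, the number of valid placements is Σ_{j=0}^{5} (−1)^j C(5,j)·(8−j)!.
Computing: 40320 − 25200 + 7200 − 1200 + 120 − 6 = 21234.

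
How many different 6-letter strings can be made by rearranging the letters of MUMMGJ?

120

Letter multiplicities in MUMMGJ: G×1, J×1, M×3, U×1.
The number of distinct arrangements is 6!/(3!) = 720/6 = 120.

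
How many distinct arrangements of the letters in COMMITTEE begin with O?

5040

Fix O in the first position and arrange the remaining 8 letters.
Those 8 letters have E appearing twice, M appearing twice, and T appearing twice, giving (8)!/(2!·2!·2!) = 5040.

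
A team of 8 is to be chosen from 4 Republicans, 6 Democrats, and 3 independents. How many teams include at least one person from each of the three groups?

1233

With no constraint there are C(13,8) = 1287 possible selections.
Subtract selections that omit an entire group: no Republicans → C(9,8) = 9; no Democrats → C(7,8) = 0; no independents → C(10,8) = 45.
Add back selections omitting two groups (i.e. drawn from a single group): C(4,8) + C(6,8) + C(3,8) = 0.
By inclusion–exclusion: 1287 − 54 + 0 = 1233.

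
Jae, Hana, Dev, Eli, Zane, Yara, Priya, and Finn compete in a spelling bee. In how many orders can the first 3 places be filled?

This is an ordered selection of 3 from 8: P(8,3).
That gives 8 × 7 × 6 = 336.

336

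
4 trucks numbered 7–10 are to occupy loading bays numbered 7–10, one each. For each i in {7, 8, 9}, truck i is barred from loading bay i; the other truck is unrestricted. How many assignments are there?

Let Aᵢ (for i ∈ {7, 8, 9}) be the placements that put truck i in its forbidden loading bay. Any j of these fix j positions, leaving (4−j)! ways to fill the rest, and there are C(3,j) ways to pick which j.
By inclusion–exclusion, the number of valid placements is Σ_{j=0}^{3} (−1)^j C(3,j)·(4−j)!.
Computing: 24 − 18 + 6 − 1 = 11.

11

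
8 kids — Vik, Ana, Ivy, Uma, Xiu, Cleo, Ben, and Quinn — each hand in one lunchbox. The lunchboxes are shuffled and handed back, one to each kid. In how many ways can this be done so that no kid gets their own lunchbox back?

Count assignments avoiding every fixed point. For any j of the 8 kids fixed to their own lunchbox, the other 8−j can be arranged in (8−j)! ways.
By inclusion–exclusion this is Σ_{j=0}^{8} (−1)^j C(8,j)·(8−j)!.
Computing: 40320 − 40320 + 20160 − 6720 + 1680 − 336 + 56 − 8 + 1 = 14833.

14833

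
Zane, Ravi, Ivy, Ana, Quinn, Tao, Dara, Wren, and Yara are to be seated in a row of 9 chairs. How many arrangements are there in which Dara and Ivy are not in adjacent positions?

Of the 9! = 362880 arrangements, those with Dara and Ivy adjacent number 2 × 8! = 80640 (treat the pair as a block with 2 internal orders).
So 362880 − 80640 = 282240 arrangements keep them apart.

282240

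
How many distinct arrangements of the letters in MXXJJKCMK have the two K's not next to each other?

Total arrangements of MXXJJKCMK: 9!/(2!·2!·2!·2!) = 22680.
If the two K's are adjacent, glue them into one block, leaving 8 items to arrange: (8)!/(2!·2!·2!) = 5040 ways.
Hence 22680 − 5040 = 17640.

17640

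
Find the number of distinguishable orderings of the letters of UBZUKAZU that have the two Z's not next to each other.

2520

There are 8!/(3!·2!) = 3360 arrangements of UBZUKAZU in total.
Arrangements with the Z's together: treat ZZ as one letter, giving (7)!/(3!) = 840.
Subtracting, 3360 − 840 = 2520 arrangements keep the Z's apart.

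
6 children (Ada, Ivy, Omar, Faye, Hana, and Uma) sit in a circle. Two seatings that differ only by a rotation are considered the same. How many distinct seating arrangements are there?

120

Seat Ada anywhere (absorbing the rotational symmetry), then permute the other 5: (5)! = 120.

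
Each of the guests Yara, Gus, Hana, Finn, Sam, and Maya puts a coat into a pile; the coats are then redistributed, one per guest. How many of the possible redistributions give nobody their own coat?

This is the derangement count D_6: permutations of 6 items with no fixed point.
By inclusion–exclusion this is Σ_{j=0}^{6} (−1)^j C(6,j)·(6−j)!.
Computing: 720 − 720 + 360 − 120 + 30 − 6 + 1 = 265.

265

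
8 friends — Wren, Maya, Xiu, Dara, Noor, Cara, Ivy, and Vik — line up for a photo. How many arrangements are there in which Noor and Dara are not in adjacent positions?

30240

There are 8! = 40320 arrangements in all. If Noor and Dara are adjacent, merging them into one block gives 2·(7)! = 10080 arrangements.
So 40320 − 10080 = 30240 arrangements keep them apart.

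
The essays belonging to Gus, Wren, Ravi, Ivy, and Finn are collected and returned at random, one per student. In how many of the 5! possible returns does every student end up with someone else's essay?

44

Let Aᵢ be the assignments in which student i gets their own essay. We want the size of the complement of A₁∪…∪A_5.
By inclusion–exclusion this is Σ_{j=0}^{5} (−1)^j C(5,j)·(5−j)!.
Computing: 120 − 120 + 60 − 20 + 5 − 1 = 44.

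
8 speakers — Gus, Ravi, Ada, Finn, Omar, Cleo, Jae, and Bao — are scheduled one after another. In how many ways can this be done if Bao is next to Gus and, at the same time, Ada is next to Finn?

Treat {Bao,Gus} as one block (2 orders) and {Ada,Finn} as another (2 orders).
That leaves 6 units to arrange: 2 × 2 × 6! = 4 × 720 = 2880.

2880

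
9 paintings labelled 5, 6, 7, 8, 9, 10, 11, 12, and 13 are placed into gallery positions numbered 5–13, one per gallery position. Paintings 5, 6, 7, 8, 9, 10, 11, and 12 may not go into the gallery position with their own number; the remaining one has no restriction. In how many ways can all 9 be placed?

Let Aᵢ (for 5 ≤ i ≤ 12) be the placements that put painting i in its forbidden gallery position. Any j of these fix j positions, leaving (9−j)! ways to fill the rest, and there are C(8,j) ways to pick which j.
By inclusion–exclusion, the number of valid placements is Σ_{j=0}^{8} (−1)^j C(8,j)·(9−j)!.
Computing: 362880 − 322560 + 141120 − 40320 + 8400 − 1344 + 168 − 16 + 1 = 148329.

148329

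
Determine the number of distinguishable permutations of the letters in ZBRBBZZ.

140

Letter multiplicities in ZBRBBZZ: B×3, R×1, Z×3.
Dividing 7! = 5040 by 3!·3! = 36 for the repeated letters gives 140.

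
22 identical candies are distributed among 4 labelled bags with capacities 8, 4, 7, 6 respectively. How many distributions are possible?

Ignoring the caps, the number of non-negative solutions to x_1+…+x_4 = 22 is C(25,3) = 2300.
Subtract solutions that violate a single cap (substitute x_i' = x_i − (cap_i+1)): x_1 ≥ 9 gives C(16,3) = 560; x_2 ≥ 5 gives C(20,3) = 1140; x_3 ≥ 8 gives C(17,3) = 680; x_4 ≥ 7 gives C(18,3) = 816. Together 3196.
Add back pairs where two caps are both exceeded: 165 + 56 + 84 + 220 + 286 + 120 = 931.
Subtract triples: 1 + 4 + 0 + 10 = 15.
By inclusion–exclusion the count is 2300 − 3196 + 931 − 15 = 20.

20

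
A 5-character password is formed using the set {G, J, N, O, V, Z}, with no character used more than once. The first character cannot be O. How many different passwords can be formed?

600

The first character has 6−1 = 5 choices (anything except O).
The remaining 4 characters are filled from the other 5 symbols without repetition: 5 × 4 × 3 × 2 = 120.
Total: 5 × 120 = 600.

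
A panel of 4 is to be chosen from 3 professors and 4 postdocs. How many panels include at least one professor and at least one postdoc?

34

With no constraint there are C(7,4) = 35 possible selections.
Selections missing a whole group: no professors → C(4,4) = 1; no postdocs → C(3,4) = 0.
Both groups omitted at once is impossible, so 35 − 1 = 34.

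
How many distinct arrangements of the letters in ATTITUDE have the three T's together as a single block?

Treat the 3 copies of T as a single block. The multiset to arrange is then {TTT, A, D, E, I, U}, 6 items in all.
All 6 items are distinct, so there are (6)! = 720 arrangements.

720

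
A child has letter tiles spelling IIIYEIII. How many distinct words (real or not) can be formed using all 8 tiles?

Letter multiplicities in IIIYEIII: E×1, I×6, Y×1.
So there are 8! / (6!) = 56 distinguishable arrangements.

56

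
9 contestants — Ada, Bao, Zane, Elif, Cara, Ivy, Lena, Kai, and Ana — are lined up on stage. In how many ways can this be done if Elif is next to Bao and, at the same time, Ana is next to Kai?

Treat {Elif,Bao} as one block (2 orders) and {Ana,Kai} as another (2 orders).
That leaves 7 units to arrange: 2 × 2 × 7! = 4 × 5040 = 20160.

20160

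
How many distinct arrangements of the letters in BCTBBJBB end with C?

42

Fix C in the last position and arrange the remaining 7 letters.
Those 7 letters have B appearing 5 times, giving (7)!/(5!) = 42.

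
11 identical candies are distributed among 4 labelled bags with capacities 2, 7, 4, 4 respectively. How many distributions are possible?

56

Ignoring the caps, the number of non-negative solutions to x_1+…+x_4 = 11 is C(14,3) = 364.
Subtract solutions that violate a single cap (substitute x_i' = x_i − (cap_i+1)): x_1 ≥ 3 gives C(11,3) = 165; x_2 ≥ 8 gives C(6,3) = 20; x_3 ≥ 5 gives C(9,3) = 84; x_4 ≥ 5 gives C(9,3) = 84. Together 353.
Add back pairs where two caps are both exceeded: 1 + 20 + 20 + 0 + 0 + 4 = 45.
By inclusion–exclusion the count is 364 − 353 + 45 = 56.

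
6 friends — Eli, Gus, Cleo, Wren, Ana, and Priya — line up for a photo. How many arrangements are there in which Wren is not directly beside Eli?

Of the 6! = 720 arrangements, those with Wren and Eli adjacent number 2 × 5! = 240 (treat the pair as a block with 2 internal orders).
Complementary counting: 720 − 240 = 480.

480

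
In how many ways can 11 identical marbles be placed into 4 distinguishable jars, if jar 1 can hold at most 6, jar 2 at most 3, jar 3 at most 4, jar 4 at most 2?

30

Without the upper bounds there are C(14,3) = 364 ways to split 11 among 4 jars.
Subtract solutions that violate a single cap (substitute x_i' = x_i − (cap_i+1)): x_1 ≥ 7 gives C(7,3) = 35; x_2 ≥ 4 gives C(10,3) = 120; x_3 ≥ 5 gives C(9,3) = 84; x_4 ≥ 3 gives C(11,3) = 165. Together 404.
Add back pairs where two caps are both exceeded: 1 + 0 + 4 + 10 + 35 + 20 = 70.
By inclusion–exclusion the count is 364 − 404 + 70 = 30.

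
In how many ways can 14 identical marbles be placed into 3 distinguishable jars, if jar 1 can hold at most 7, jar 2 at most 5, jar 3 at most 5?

Without the upper bounds there are C(16,2) = 120 ways to split 14 among 3 jars.
Subtract solutions that violate a single cap (substitute x_i' = x_i − (cap_i+1)): x_1 ≥ 8 gives C(8,2) = 28; x_2 ≥ 6 gives C(10,2) = 45; x_3 ≥ 6 gives C(10,2) = 45. Together 118.
Add back pairs where two caps are both exceeded: 1 + 1 + 6 = 8.
By inclusion–exclusion the count is 120 − 118 + 8 = 10.

10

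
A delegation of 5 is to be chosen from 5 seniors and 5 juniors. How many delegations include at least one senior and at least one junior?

Unrestricted: C(10,5) = 252 ways to pick any 5 of the 10.
Selections missing a whole group: no seniors → C(5,5) = 1; no juniors → C(5,5) = 1.
Both groups omitted at once is impossible, so 252 − 2 = 250.

250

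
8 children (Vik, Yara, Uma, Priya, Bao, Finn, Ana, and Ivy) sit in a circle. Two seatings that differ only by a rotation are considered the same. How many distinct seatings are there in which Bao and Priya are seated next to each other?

1440

Treat {Bao, Priya} as one unit (2 internal orders) and seat the resulting 7 units around the table: (6)! circular arrangements.
So 2 × (6)! = 2 × 720 = 1440.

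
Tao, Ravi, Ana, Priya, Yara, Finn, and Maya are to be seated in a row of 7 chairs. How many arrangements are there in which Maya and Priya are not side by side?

There are 7! = 5040 arrangements in all. If Maya and Priya are adjacent, merging them into one block gives 2·(6)! = 1440 arrangements.
So 5040 − 1440 = 3600 arrangements keep them apart.

3600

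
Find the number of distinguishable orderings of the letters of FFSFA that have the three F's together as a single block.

Treat the 3 copies of F as a single block. The multiset to arrange is then {FFF, A, S}, 3 items in all.
All 3 items are distinct, so there are (3)! = 6 arrangements.

6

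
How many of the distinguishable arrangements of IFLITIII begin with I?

210

Fix I in the first position and arrange the remaining 7 letters.
Those 7 letters have I appearing 4 times, giving (7)!/(4!) = 210.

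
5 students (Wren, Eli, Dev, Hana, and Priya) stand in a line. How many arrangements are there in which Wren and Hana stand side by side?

48

Place the 3 others and the Wren-Hana pair as 4 objects in a line; the pair has 2 internal arrangements.
So the count is 2·(4)! = 48.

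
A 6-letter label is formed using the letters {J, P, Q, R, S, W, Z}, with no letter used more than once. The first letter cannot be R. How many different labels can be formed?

4320

The first letter has 7−1 = 6 choices (anything except R).
The remaining 5 letters are filled from the other 6 symbols without repetition: 6 × 5 × 4 × 3 × 2 = 720.
Total: 6 × 720 = 4320.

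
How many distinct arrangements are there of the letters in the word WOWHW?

20

Letter multiplicities in WOWHW: H×1, O×1, W×3.
So there are 5! / (3!) = 20 distinguishable arrangements.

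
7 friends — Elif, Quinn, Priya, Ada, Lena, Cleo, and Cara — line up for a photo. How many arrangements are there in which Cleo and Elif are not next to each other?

3600

Of the 7! = 5040 arrangements, those with Cleo and Elif adjacent number 2 × 6! = 1440 (treat the pair as a block with 2 internal orders).
Complementary counting: 5040 − 1440 = 3600.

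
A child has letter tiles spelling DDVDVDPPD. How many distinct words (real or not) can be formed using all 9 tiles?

The 9 letters of DDVDVDPPD have repeats: D appearing 5 times, P appearing twice, and V appearing twice.
So there are 9! / (5!·2!·2!) = 756 distinguishable arrangements.

756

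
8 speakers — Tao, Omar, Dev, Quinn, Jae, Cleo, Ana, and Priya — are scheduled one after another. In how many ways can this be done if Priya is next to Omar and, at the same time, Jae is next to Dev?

Treat {Priya,Omar} as one block (2 orders) and {Jae,Dev} as another (2 orders).
That leaves 6 units to arrange: 2 × 2 × 6! = 4 × 720 = 2880.

2880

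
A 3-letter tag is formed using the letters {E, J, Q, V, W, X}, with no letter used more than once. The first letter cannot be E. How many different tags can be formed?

100

The first letter has 6−1 = 5 choices (anything except E).
The remaining 2 letters are filled from the other 5 symbols without repetition: 5 × 4 = 20.
Total: 5 × 20 = 100.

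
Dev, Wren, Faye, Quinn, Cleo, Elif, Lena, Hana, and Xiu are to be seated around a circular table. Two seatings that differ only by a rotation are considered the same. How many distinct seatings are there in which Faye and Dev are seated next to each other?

10080

Treat {Faye, Dev} as one unit (2 internal orders) and seat the resulting 8 units around the table: (7)! circular arrangements.
So 2 × (7)! = 2 × 5040 = 10080.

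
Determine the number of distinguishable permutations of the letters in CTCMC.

Letter multiplicities in CTCMC: C×3, M×1, T×1.
The number of distinct arrangements is 5!/(3!) = 120/6 = 20.

20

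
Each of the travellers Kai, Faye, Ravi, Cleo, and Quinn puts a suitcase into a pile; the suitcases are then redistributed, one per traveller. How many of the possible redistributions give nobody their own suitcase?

44

Let Aᵢ be the assignments in which traveller i gets their own suitcase. We want the size of the complement of A₁∪…∪A_5.
By inclusion–exclusion this is Σ_{j=0}^{5} (−1)^j C(5,j)·(5−j)!.
Computing: 120 − 120 + 60 − 20 + 5 − 1 = 44.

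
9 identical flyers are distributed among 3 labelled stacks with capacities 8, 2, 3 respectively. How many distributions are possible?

Ignoring the caps, the number of non-negative solutions to x_1+…+x_3 = 9 is C(11,2) = 55.
Subtract solutions that violate a single cap (substitute x_i' = x_i − (cap_i+1)): x_1 ≥ 9 gives C(2,2) = 1; x_2 ≥ 3 gives C(8,2) = 28; x_3 ≥ 4 gives C(7,2) = 21. Together 50.
Add back pairs where two caps are both exceeded: 0 + 0 + 6 = 6.
By inclusion–exclusion the count is 55 − 50 + 6 = 11.

11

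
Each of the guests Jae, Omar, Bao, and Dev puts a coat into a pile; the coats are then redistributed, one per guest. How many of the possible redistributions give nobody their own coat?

9

This is the derangement count D_4: permutations of 4 items with no fixed point.
By inclusion–exclusion this is Σ_{j=0}^{4} (−1)^j C(4,j)·(4−j)!.
Computing: 24 − 24 + 12 − 4 + 1 = 9.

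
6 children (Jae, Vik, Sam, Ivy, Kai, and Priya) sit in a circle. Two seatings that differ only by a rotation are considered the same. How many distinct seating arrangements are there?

120

Around a circle, 6 distinct people have 6!/6 = (5)! = 120 rotationally distinct seatings.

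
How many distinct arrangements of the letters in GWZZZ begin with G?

Fix G in the first position and arrange the remaining 4 letters.
Those 4 letters have Z appearing 3 times, giving (4)!/(3!) = 4.

4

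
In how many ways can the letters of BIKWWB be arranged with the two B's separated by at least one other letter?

There are 6!/(2!·2!) = 180 arrangements of BIKWWB in total.
If the two B's are adjacent, glue them into one block, leaving 5 items to arrange: (5)!/(2!) = 60 ways.
Subtracting, 180 − 60 = 120 arrangements keep the B's apart.

120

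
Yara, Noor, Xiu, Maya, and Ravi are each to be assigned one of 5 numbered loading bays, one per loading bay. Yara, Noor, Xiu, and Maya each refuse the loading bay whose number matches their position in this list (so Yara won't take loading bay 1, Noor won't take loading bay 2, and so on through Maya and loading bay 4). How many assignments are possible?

53

Let Aᵢ (for 1 ≤ i ≤ 4) be the placements that put person i in their forbidden loading bay. Any j of these fix j positions, leaving (5−j)! ways to fill the rest, and there are C(4,j) ways to pick which j.
By inclusion–exclusion, the number of valid placements is Σ_{j=0}^{4} (−1)^j C(4,j)·(5−j)!.
Computing: 120 − 96 + 36 − 8 + 1 = 53.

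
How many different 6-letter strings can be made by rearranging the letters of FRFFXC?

120

Letter multiplicities in FRFFXC: C×1, F×3, R×1, X×1.
Dividing 6! = 720 by 3! = 6 for the repeated letters gives 120.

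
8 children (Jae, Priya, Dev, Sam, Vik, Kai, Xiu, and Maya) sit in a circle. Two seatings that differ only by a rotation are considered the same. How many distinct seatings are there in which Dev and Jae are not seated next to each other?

3600

All circular seatings of 8 people number (7)! = 5040.
Seatings with Dev beside Jae: treat them as a block with 2 internal orders, giving 2 × (6)! = 1440.
Subtracting, 5040 − 1440 = 3600.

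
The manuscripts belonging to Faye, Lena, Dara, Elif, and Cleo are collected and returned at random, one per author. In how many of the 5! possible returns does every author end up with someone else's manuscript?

Let Aᵢ be the assignments in which author i gets their own manuscript. We want the size of the complement of A₁∪…∪A_5.
By inclusion–exclusion this is Σ_{j=0}^{5} (−1)^j C(5,j)·(5−j)!.
Computing: 120 − 120 + 60 − 20 + 5 − 1 = 44.

44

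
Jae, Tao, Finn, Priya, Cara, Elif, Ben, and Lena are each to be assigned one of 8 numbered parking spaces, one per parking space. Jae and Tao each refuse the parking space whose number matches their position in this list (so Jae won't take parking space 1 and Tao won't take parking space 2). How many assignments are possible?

30960

Let Aᵢ (for i ∈ {1, 2}) be the placements that put person i in their forbidden parking space. Any j of these fix j positions, leaving (8−j)! ways to fill the rest, and there are C(2,j) ways to pick which j.
By inclusion–exclusion, the number of valid placements is Σ_{j=0}^{2} (−1)^j C(2,j)·(8−j)!.
Computing: 40320 − 10080 + 720 = 30960.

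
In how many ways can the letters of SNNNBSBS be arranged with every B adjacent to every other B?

140

Treat the 2 copies of B as a single block. The multiset to arrange is then {BB, N, N, N, S, S, S}, 7 items in all.
That gives (7)!/(3!·3!) = 140 arrangements.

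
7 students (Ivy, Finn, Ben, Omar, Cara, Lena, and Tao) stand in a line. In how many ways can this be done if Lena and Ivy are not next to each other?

There are 7! = 5040 arrangements in all. If Lena and Ivy are adjacent, merging them into one block gives 2·(6)! = 1440 arrangements.
Complementary counting: 5040 − 1440 = 3600.

3600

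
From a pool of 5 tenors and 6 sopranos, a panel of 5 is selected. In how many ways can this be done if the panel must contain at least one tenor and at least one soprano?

455

With no constraint there are C(11,5) = 462 possible selections.
Selections missing a whole group: no tenors → C(6,5) = 6; no sopranos → C(5,5) = 1.
Both groups omitted at once is impossible, so 462 − 7 = 455.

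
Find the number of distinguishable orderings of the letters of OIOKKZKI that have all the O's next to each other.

420

Treat the 2 copies of O as a single block. The multiset to arrange is then {OO, I, I, K, K, K, Z}, 7 items in all.
That gives (7)!/(3!·2!) = 420 arrangements.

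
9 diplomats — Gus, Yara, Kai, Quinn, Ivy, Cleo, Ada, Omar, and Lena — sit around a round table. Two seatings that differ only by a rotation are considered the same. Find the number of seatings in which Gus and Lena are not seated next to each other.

30240

All circular seatings of 9 people number (8)! = 40320.
Seatings with Gus beside Lena: treat them as a block with 2 internal orders, giving 2 × (7)! = 10080.
Subtracting, 40320 − 10080 = 30240.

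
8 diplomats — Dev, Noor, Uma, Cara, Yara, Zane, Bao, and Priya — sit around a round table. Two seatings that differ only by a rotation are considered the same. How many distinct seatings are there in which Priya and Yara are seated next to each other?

1440

Treat {Priya, Yara} as one unit (2 internal orders) and seat the resulting 7 units around the table: (6)! circular arrangements.
So 2 × (6)! = 2 × 720 = 1440.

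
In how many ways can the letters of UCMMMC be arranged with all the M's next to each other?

12

Treat the 3 copies of M as a single block. The multiset to arrange is then {MMM, C, C, U}, 4 items in all.
That gives (4)!/(2!) = 12 arrangements.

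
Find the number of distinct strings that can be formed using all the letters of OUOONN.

60

Letter multiplicities in OUOONN: N×2, O×3, U×1.
The number of distinct arrangements is 6!/(3!·2!) = 720/12 = 60.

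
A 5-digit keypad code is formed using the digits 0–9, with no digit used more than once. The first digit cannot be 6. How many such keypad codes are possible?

27216

The first digit has 10−1 = 9 choices (anything except 6).
The remaining 4 digits are filled from the other 9 symbols without repetition: 9 × 8 × 7 × 6 = 3024.
Total: 9 × 3024 = 27216.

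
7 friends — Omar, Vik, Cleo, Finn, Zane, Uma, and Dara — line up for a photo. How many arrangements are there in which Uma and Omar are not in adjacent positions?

3600

There are 7! = 5040 arrangements in all. If Uma and Omar are adjacent, merging them into one block gives 2·(6)! = 1440 arrangements.
Complementary counting: 5040 − 1440 = 3600.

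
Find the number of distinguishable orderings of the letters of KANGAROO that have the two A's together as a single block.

Treat the 2 copies of A as a single block. The multiset to arrange is then {AA, G, K, N, O, O, R}, 7 items in all.
That gives (7)!/(2!) = 2520 arrangements.

2520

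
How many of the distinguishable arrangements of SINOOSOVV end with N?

1680

Fix N in the last position and arrange the remaining 8 letters.
Those 8 letters have O appearing 3 times, S appearing twice, and V appearing twice, giving (8)!/(3!·2!·2!) = 1680.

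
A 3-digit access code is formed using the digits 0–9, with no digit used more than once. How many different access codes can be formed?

720

This is a permutation of 3 out of 10: P(10,3) = 10!/7!.
10 × 9 × 8 = 720.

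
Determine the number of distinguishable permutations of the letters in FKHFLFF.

Letter multiplicities in FKHFLFF: F×4, H×1, K×1, L×1.
The number of distinct arrangements is 7!/(4!) = 5040/24 = 210.

210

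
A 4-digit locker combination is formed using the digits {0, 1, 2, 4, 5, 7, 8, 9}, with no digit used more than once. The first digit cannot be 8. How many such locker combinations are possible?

1470

The first digit has 8−1 = 7 choices (anything except 8).
The remaining 3 digits are filled from the other 7 symbols without repetition: 7 × 6 × 5 = 210.
Total: 7 × 210 = 1470.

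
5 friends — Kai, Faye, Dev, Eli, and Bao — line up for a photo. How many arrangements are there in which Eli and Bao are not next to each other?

Of the 5! = 120 arrangements, those with Eli and Bao adjacent number 2 × 4! = 48 (treat the pair as a block with 2 internal orders).
So 120 − 48 = 72 arrangements keep them apart.

72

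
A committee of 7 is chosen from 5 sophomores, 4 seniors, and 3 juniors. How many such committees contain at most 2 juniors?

666

Split by how many juniors are chosen (0 through 2).
Sum: C(3,0)·C(9,7) + C(3,1)·C(9,6) + C(3,2)·C(9,5) = 36 + 252 + 378 = 666.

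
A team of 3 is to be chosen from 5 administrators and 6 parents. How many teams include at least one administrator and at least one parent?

Total 3-person selections from all 11: C(11,3) = 165.
Selections missing a whole group: no administrators → C(6,3) = 20; no parents → C(5,3) = 10.
Both groups omitted at once is impossible, so 165 − 30 = 135.

135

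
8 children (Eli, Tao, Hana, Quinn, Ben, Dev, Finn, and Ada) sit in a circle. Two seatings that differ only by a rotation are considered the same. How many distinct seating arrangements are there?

5040

Around a circle, 8 distinct people have 8!/8 = (7)! = 5040 rotationally distinct seatings.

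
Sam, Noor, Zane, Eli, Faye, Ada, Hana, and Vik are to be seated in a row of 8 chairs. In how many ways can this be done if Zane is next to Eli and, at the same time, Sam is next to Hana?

Treat {Zane,Eli} as one block (2 orders) and {Sam,Hana} as another (2 orders).
That leaves 6 units to arrange: 2 × 2 × 6! = 4 × 720 = 2880.

2880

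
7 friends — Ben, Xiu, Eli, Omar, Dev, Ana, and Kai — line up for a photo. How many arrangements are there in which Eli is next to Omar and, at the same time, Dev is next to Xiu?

480

Treat {Eli,Omar} as one block (2 orders) and {Dev,Xiu} as another (2 orders).
That leaves 5 units to arrange: 2 × 2 × 5! = 4 × 120 = 480.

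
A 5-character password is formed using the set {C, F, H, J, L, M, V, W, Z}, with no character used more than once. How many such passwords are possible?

15120

With no repetition, fill the 5 characters in order: 9 choices, then 8, down to 5.
9 × 8 × 7 × 6 × 5 = 15120.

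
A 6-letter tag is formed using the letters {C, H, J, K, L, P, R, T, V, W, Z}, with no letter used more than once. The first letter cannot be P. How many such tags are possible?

The first letter has 11−1 = 10 choices (anything except P).
The remaining 5 letters are filled from the other 10 symbols without repetition: 10 × 9 × 8 × 7 × 6 = 30240.
Total: 10 × 30240 = 302400.

302400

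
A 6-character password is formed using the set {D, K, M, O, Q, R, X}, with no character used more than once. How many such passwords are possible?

This is a permutation of 6 out of 7: P(7,6) = 7!/1!.
That product is 7 × 6 × 5 × 4 × 3 × 2 = 5040.

5040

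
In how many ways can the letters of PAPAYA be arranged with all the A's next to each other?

Treat the 3 copies of A as a single block. The multiset to arrange is then {AAA, P, P, Y}, 4 items in all.
That gives (4)!/(2!) = 12 arrangements.

12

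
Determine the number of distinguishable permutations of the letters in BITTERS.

2520

Letter multiplicities in BITTERS: B×1, E×1, I×1, R×1, S×1, T×2.
The number of distinct arrangements is 7!/(2!) = 5040/2 = 2520.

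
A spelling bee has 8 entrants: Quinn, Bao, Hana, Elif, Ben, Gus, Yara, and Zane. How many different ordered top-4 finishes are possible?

1680

This is an ordered selection of 4 from 8: P(8,4).
That gives 8 × 7 × 6 × 5 = 1680.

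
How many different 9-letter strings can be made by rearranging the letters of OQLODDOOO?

OQLODDOOO has 9 letters with D appearing twice and O appearing 5 times.
The number of distinct arrangements is 9!/(5!·2!) = 362880/240 = 1512.

1512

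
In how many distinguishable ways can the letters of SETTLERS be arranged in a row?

The 8 letters of SETTLERS have repeats: E appearing twice, S appearing twice, and T appearing twice.
The number of distinct arrangements is 8!/(2!·2!·2!) = 40320/8 = 5040.

5040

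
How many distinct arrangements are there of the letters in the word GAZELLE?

GAZELLE has 7 letters with E appearing twice and L appearing twice.
So there are 7! / (2!·2!) = 1260 distinguishable arrangements.

1260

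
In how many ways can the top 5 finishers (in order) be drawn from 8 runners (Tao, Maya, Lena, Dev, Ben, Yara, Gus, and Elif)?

6720

There are 8 choices for 1st place, 7 for 2nd, and so on down to 4 for position 5.
That gives 8 × 7 × 6 × 5 × 4 = 6720.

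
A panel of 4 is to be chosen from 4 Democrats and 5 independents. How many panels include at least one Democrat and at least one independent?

120

Unrestricted: C(9,4) = 126 ways to pick any 4 of the 9.
Selections missing a whole group: no Democrats → C(5,4) = 5; no independents → C(4,4) = 1.
Both groups omitted at once is impossible, so 126 − 6 = 120.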